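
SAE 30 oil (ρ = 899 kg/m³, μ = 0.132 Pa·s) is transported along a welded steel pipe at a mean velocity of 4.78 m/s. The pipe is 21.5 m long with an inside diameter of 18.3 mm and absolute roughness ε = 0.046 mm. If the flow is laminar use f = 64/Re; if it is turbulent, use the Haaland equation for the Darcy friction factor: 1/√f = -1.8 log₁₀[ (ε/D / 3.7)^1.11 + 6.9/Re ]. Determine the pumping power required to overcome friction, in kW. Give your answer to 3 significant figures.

Reynolds number Re = ρVD/μ = 899 · 4.78 · 0.0183 / 0.132 = 595.8.
Re < 2300 → laminar flow, so f = 64/Re = 64/595.8 = 0.1074 (the turbulent correlation is not needed).
Darcy-Weisbach: ΔP = f(L/D)(ρV²/2) = 0.1074·(21.5/0.0183)·(899·4.78²/2) = 0.1074·1175·1.027e+04 = 1.296e+06 Pa.
Q = V·A = 4.78·0.000263 = 0.001257 m³/s.
Pumping power P = QΔP = 0.001257·1.296e+06 = 1630 W = 1.63 kW.

P ≈ 1.63 kW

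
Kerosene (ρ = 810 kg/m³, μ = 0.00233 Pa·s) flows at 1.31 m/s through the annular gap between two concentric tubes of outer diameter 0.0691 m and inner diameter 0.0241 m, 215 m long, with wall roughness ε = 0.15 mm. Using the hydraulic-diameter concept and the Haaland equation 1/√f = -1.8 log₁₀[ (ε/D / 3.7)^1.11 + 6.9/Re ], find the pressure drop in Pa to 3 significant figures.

Hydraulic diameter D_h = 4A/P = D_o - D_i = 0.0691 - 0.0241 = 0.045 m.
Re = ρVD_h/μ = 810·1.31·0.045/0.00233 = 2.049e+04.
ε/D_h = 0.00015/0.045 = 0.00333; Haaland gives 1/√f = -1.8 log₁₀[0.000417+0.000337] = 5.621, so f = 0.03164.
ΔP = f(L/D_h)(ρV²/2) = 0.03164·215/0.045·695 = 1.051e+05 Pa.

ΔP ≈ 105000 Pa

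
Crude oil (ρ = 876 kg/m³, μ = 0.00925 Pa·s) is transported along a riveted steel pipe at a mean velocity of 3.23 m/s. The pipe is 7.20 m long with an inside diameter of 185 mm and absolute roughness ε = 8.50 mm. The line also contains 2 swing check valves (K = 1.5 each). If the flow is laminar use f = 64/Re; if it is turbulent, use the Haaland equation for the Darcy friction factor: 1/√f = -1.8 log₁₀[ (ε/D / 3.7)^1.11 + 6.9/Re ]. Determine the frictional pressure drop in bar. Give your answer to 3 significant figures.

Reynolds number Re = ρVD/μ = 876 · 3.23 · 0.185 / 0.00925 = 5.659e+04.
Re > 4000 → turbulent. Relative roughness ε/D = 0.0085/0.185 = 0.0459. Haaland: 1/√f = -1.8 log₁₀[(0.0459/3.7)^1.11 + 6.9/5.659e+04] = -1.8 log₁₀[0.00766 + 0.000122] = 3.796, so f = 0.06941.
Total minor-loss coefficient ΣK = 2·1.5 = 3.
ΔP = [f·L/D + ΣK]·(ρV²/2) = [0.06941·7.2/0.185 + 3]·(876·3.23²/2) = [2.701 + 3]·4570 = 2.605e+04 Pa.
ΔP = 2.605e+04 Pa = 0.261 bar.

ΔP ≈ 0.261 bar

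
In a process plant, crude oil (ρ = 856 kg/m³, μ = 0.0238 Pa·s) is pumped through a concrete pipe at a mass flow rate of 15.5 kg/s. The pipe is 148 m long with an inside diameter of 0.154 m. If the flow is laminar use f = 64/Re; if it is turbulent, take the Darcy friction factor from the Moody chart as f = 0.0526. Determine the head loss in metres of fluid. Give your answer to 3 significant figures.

h_f ≈ 2.43 m

A = πD²/4 = π(0.154)²/4 = 0.01863 m²; mean velocity V = ṁ/(ρA) = 15.5/(856 · 0.01863) = 0.9721 m/s.
Reynolds number Re = ρVD/μ = 856 · 0.9721 · 0.154 / 0.0238 = 5384.
Re > 4000 → turbulent; use the Moody-chart value f = 0.0526.
Darcy-Weisbach: ΔP = f(L/D)(ρV²/2) = 0.0526·(148/0.154)·(856·0.9721²/2) = 0.0526·961·404.5 = 2.045e+04 Pa.
Head loss h_f = ΔP/(ρg) = 2.045e+04/(856·9.81) = 2.43 m.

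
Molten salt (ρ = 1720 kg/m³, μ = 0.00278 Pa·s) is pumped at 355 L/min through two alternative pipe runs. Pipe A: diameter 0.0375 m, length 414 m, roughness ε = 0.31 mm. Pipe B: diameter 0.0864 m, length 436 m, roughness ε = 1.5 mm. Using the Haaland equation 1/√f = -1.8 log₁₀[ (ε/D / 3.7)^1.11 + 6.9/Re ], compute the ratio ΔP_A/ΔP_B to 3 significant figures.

ΔP_A/ΔP_B ≈ 47.5

Pipe A: V = Q/A = 0.005917/0.001104 = 5.357 m/s; Re = 1.243e+05; ε/D = 0.00827; Haaland → f = 0.03615; ΔP_A = f(L/D)(ρV²/2) = 9.85e+06 Pa.
Pipe B: V = Q/A = 0.005917/0.005863 = 1.009 m/s; Re = 5.395e+04; ε/D = 0.0174; Haaland → f = 0.04695; ΔP_B = f(L/D)(ρV²/2) = 2.075e+05 Pa.
ΔP_A/ΔP_B = 9.85e+06/2.075e+05 = 47.5.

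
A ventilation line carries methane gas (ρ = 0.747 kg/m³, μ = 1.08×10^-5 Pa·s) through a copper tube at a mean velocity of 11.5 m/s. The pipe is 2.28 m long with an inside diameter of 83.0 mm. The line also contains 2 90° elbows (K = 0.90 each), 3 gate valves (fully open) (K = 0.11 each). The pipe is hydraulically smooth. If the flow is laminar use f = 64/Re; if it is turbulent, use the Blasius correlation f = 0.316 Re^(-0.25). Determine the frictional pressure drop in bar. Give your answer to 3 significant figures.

ΔP ≈ 0.00132 bar

Reynolds number Re = ρVD/μ = 0.747 · 11.5 · 0.083 / 1.08e-05 = 6.602e+04.
Re > 4000 → turbulent. Smooth-pipe (Blasius): f = 0.316 Re^(-0.25) = 0.316/(6.602e+04)^0.25 = 0.01971.
Total minor-loss coefficient ΣK = 2·0.9 + 3·0.11 = 2.13.
ΔP = [f·L/D + ΣK]·(ρV²/2) = [0.01971·2.28/0.083 + 2.13]·(0.747·11.5²/2) = [0.5415 + 2.13]·49.4 = 132 Pa.
ΔP = 132 Pa = 0.00132 bar.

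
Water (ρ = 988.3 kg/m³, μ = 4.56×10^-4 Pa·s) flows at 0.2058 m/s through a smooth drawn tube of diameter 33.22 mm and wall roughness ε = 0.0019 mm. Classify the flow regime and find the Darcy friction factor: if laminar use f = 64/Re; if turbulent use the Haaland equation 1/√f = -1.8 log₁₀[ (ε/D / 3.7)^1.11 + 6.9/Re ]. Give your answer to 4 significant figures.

Re = ρVD/μ = 988.3·0.2058·0.03322/0.000456 = 1.482e+04.
Re > 4000 → turbulent. ε/D = 1.9e-06/0.03322 = 5.72e-05; Haaland: 1/√f = -1.8 log₁₀[4.57e-06 + 0.000466] = 5.99, so f = 0.02787.

f ≈ 0.02787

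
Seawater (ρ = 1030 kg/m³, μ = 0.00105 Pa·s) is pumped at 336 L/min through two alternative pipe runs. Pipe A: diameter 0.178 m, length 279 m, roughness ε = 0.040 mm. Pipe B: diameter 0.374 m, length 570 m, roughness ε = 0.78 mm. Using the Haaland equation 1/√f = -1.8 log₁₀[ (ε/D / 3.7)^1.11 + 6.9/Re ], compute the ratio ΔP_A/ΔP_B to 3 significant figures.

ΔP_A/ΔP_B ≈ 15.0

Pipe A: V = Q/A = 0.0056/0.02488 = 0.225 m/s; Re = 3.929e+04; ε/D = 0.000225; Haaland → f = 0.02246; ΔP_A = f(L/D)(ρV²/2) = 918.3 Pa.
Pipe B: V = Q/A = 0.0056/0.1099 = 0.05097 m/s; Re = 1.87e+04; ε/D = 0.00209; Haaland → f = 0.02995; ΔP_B = f(L/D)(ρV²/2) = 61.09 Pa.
ΔP_A/ΔP_B = 918.3/61.09 = 15.0.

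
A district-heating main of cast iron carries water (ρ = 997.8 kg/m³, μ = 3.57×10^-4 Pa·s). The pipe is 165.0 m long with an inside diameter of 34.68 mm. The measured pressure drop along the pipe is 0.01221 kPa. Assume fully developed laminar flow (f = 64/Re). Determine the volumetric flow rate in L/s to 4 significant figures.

Q ≈ 0.007359 L/s

For laminar flow, f = 64/Re with Re = ρVD/μ, so Darcy-Weisbach reduces to ΔP = 32μLV/D². Solving for V: V = ΔP·D²/(32μL) = 12.21·(0.03468)²/(32·0.000357·165) = 0.007791 m/s.
Check: Re = ρVD/μ = 997.8·0.007791·0.03468/0.000357 = 755.1 < 2300, so the laminar assumption holds.
Q = V·A = 0.007791·(π/4·0.03468²) = 7.359e-06 m³/s = 0.007359 L/s.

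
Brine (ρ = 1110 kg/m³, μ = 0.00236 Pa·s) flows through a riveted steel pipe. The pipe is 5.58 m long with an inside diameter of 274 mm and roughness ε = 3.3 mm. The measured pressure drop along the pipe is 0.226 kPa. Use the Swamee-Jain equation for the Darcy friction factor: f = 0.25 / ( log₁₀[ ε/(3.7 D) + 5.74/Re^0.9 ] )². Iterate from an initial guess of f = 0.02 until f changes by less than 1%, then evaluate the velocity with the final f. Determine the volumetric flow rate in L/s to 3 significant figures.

Rearranging Darcy-Weisbach: V = √(2·ΔP·D/(f·L·ρ)). With ε/D = 0.0033/0.274 = 0.012, iterate starting from f = 0.02:
  f = 0.02 → V = √(2·226·0.274/(0.02·5.58·1110)) = 0.9999 m/s; Re = ρVD/μ = 1.289e+05; f → 0.04102
  f = 0.04102 → V = 0.6981 m/s; Re = 8.997e+04; f → 0.04126
Converged (Δf/f < 1%). With the final f = 0.04126: V = √(2·226·0.274/(0.04126·5.58·1110)) = 0.6962 m/s.
Q = V·A = 0.6962·(π/4·0.274²) = 0.04105 m³/s = 41.0 L/s.

Q ≈ 41.0 L/s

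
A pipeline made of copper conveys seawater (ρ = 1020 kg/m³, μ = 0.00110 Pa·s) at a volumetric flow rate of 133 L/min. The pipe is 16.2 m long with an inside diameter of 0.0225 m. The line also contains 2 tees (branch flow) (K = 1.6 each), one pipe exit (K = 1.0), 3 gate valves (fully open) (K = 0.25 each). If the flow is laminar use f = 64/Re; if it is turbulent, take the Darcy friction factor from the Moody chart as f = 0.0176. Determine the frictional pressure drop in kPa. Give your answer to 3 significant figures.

Q = 133 L/min = 133/60000 = 0.002217 m³/s.
Cross-sectional area A = πD²/4 = π(0.0225)²/4 = 0.0003976 m²; mean velocity V = Q/A = 0.002217/0.0003976 = 5.575 m/s.
Reynolds number Re = ρVD/μ = 1020 · 5.575 · 0.0225 / 0.0011 = 1.163e+05.
Re > 4000 → turbulent; use the Moody-chart value f = 0.0176.
Total minor-loss coefficient ΣK = 2·1.6 + 1·1 + 3·0.25 = 4.95.
ΔP = [f·L/D + ΣK]·(ρV²/2) = [0.0176·16.2/0.0225 + 4.95]·(1020·5.575²/2) = [12.67 + 4.95]·1.585e+04 = 2.793e+05 Pa.
ΔP = 2.793e+05 Pa = 279 kPa.

ΔP ≈ 279 kPa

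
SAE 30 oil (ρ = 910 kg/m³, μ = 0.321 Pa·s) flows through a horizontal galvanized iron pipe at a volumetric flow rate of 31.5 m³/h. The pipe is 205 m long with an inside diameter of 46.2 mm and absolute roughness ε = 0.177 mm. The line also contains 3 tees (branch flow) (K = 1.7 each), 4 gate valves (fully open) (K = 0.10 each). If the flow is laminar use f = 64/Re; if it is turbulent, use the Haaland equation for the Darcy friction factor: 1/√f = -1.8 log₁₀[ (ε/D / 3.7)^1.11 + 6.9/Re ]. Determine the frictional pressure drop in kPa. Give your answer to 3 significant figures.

ΔP ≈ 5220 kPa

Q = 31.5 m³/h = 31.5/3600 = 0.00875 m³/s.
Cross-sectional area A = πD²/4 = π(0.0462)²/4 = 0.001676 m²; mean velocity V = Q/A = 0.00875/0.001676 = 5.22 m/s.
Reynolds number Re = ρVD/μ = 910 · 5.22 · 0.0462 / 0.321 = 683.6.
Re < 2300 → laminar flow, so f = 64/Re = 64/683.6 = 0.09362 (the turbulent correlation is not needed).
Total minor-loss coefficient ΣK = 3·1.7 + 4·0.1 = 5.5.
ΔP = [f·L/D + ΣK]·(ρV²/2) = [0.09362·205/0.0462 + 5.5]·(910·5.22²/2) = [415.4 + 5.5]·1.24e+04 = 5.218e+06 Pa.
ΔP = 5.218e+06 Pa = 5220 kPa.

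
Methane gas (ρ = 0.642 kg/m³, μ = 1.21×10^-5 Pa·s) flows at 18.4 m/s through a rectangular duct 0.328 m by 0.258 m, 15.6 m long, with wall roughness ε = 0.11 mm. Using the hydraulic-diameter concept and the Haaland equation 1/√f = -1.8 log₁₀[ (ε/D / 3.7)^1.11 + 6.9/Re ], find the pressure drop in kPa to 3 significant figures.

Hydraulic diameter D_h = 4A/P = 4·(0.328·0.258)/(2·(0.328+0.258)) = 0.3385/1.172 = 0.2888 m.
Re = ρVD_h/μ = 0.642·18.4·0.2888/1.21e-05 = 2.82e+05.
ε/D_h = 0.00011/0.2888 = 0.000381; Haaland gives 1/√f = -1.8 log₁₀[3.75e-05+2.45e-05] = 7.574, so f = 0.01743.
ΔP = f(L/D_h)(ρV²/2) = 0.01743·15.6/0.2888·108.7 = 102.3 Pa.
ΔP = 0.102 kPa.

ΔP ≈ 0.102 kPa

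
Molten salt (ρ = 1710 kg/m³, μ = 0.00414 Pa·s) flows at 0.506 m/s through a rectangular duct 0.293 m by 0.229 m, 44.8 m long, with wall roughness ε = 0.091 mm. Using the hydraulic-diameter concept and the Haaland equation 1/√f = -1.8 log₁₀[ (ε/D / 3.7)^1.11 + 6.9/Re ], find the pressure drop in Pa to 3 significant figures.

ΔP ≈ 821 Pa

Hydraulic diameter D_h = 4A/P = 4·(0.293·0.229)/(2·(0.293+0.229)) = 0.2684/1.044 = 0.2571 m.
Re = ρVD_h/μ = 1710·0.506·0.2571/0.00414 = 5.373e+04.
ε/D_h = 9.1e-05/0.2571 = 0.000354; Haaland gives 1/√f = -1.8 log₁₀[3.46e-05+0.000128] = 6.818, so f = 0.02151.
ΔP = f(L/D_h)(ρV²/2) = 0.02151·44.8/0.2571·218.9 = 820.6 Pa.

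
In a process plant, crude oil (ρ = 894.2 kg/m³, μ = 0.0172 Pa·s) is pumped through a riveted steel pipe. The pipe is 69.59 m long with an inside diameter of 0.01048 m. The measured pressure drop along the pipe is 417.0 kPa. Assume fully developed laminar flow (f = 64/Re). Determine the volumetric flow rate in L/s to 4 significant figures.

Q ≈ 0.1031 L/s

For laminar flow, f = 64/Re with Re = ρVD/μ, so Darcy-Weisbach reduces to ΔP = 32μLV/D². Solving for V: V = ΔP·D²/(32μL) = 4.17e+05·(0.01048)²/(32·0.0172·69.59) = 1.196 m/s.
Check: Re = ρVD/μ = 894.2·1.196·0.01048/0.0172 = 651.5 < 2300, so the laminar assumption holds.
Q = V·A = 1.196·(π/4·0.01048²) = 0.0001031 m³/s = 0.1031 L/s.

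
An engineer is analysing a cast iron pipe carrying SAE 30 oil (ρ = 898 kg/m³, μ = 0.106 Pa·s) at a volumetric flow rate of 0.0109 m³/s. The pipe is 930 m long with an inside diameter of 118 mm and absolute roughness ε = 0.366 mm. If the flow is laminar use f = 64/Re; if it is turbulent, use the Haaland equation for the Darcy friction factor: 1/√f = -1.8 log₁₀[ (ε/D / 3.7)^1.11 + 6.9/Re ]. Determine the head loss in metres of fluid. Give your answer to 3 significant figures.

h_f ≈ 25.6 m

Cross-sectional area A = πD²/4 = π(0.118)²/4 = 0.01094 m²; mean velocity V = Q/A = 0.0109/0.01094 = 0.9967 m/s.
Reynolds number Re = ρVD/μ = 898 · 0.9967 · 0.118 / 0.106 = 996.4.
Re < 2300 → laminar flow, so f = 64/Re = 64/996.4 = 0.06423 (the turbulent correlation is not needed).
Darcy-Weisbach: ΔP = f(L/D)(ρV²/2) = 0.06423·(930/0.118)·(898·0.9967²/2) = 0.06423·7881·446.1 = 2.258e+05 Pa.
Head loss h_f = ΔP/(ρg) = 2.258e+05/(898·9.81) = 25.6 m.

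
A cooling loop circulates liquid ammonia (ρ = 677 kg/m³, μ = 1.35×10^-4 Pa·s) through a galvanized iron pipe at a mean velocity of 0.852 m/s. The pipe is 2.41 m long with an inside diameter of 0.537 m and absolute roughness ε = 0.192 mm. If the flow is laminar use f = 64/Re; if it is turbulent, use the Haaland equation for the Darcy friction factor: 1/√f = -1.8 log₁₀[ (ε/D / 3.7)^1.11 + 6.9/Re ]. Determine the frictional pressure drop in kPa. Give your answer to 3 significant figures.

ΔP ≈ 0.0174 kPa

Reynolds number Re = ρVD/μ = 677 · 0.852 · 0.537 / 0.000135 = 2.294e+06.
Re > 4000 → turbulent. Relative roughness ε/D = 0.000192/0.537 = 0.000358. Haaland: 1/√f = -1.8 log₁₀[(0.000358/3.7)^1.11 + 6.9/2.294e+06] = -1.8 log₁₀[3.5e-05 + 3.01e-06] = 7.957, so f = 0.01579.
Darcy-Weisbach: ΔP = f(L/D)(ρV²/2) = 0.01579·(2.41/0.537)·(677·0.852²/2) = 0.01579·4.488·245.7 = 17.42 Pa.
ΔP = 17.42 Pa = 0.0174 kPa.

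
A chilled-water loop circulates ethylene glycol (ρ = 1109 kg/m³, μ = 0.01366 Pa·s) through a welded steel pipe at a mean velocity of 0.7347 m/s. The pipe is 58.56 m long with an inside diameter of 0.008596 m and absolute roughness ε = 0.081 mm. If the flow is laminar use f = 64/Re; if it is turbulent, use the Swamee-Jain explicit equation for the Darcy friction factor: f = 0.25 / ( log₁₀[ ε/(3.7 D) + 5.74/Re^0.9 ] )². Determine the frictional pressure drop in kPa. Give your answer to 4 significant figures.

ΔP ≈ 254.5 kPa

Reynolds number Re = ρVD/μ = 1109 · 0.7347 · 0.008596 / 0.0137 = 512.7.
Re < 2300 → laminar flow, so f = 64/Re = 64/512.7 = 0.1248 (the turbulent correlation is not needed).
Darcy-Weisbach: ΔP = f(L/D)(ρV²/2) = 0.1248·(58.56/0.008596)·(1109·0.7347²/2) = 0.1248·6812·299.3 = 2.545e+05 Pa.
ΔP = 2.545e+05 Pa = 254.5 kPa.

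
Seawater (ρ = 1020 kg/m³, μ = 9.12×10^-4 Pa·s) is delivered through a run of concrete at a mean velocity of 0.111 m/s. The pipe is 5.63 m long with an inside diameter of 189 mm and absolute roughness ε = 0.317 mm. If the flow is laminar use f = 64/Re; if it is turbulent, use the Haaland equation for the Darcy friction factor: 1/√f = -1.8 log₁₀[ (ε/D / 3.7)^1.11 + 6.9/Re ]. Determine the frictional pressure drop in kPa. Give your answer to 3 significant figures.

Reynolds number Re = ρVD/μ = 1020 · 0.111 · 0.189 / 0.000912 = 2.346e+04.
Re > 4000 → turbulent. Relative roughness ε/D = 0.000317/0.189 = 0.00168. Haaland: 1/√f = -1.8 log₁₀[(0.00168/3.7)^1.11 + 6.9/2.346e+04] = -1.8 log₁₀[0.000194 + 0.000294] = 5.96, so f = 0.02815.
Darcy-Weisbach: ΔP = f(L/D)(ρV²/2) = 0.02815·(5.63/0.189)·(1020·0.111²/2) = 0.02815·29.79·6.284 = 5.269 Pa.
ΔP = 5.269 Pa = 0.00527 kPa.

ΔP ≈ 0.00527 kPa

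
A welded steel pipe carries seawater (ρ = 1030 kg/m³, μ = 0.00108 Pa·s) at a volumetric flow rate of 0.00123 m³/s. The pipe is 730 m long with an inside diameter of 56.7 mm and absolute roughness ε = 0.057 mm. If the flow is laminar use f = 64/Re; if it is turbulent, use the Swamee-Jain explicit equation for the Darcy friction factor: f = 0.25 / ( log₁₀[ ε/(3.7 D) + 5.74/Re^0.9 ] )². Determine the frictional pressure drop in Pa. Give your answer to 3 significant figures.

ΔP ≈ 42100 Pa

Cross-sectional area A = πD²/4 = π(0.0567)²/4 = 0.002525 m²; mean velocity V = Q/A = 0.00123/0.002525 = 0.4871 m/s.
Reynolds number Re = ρVD/μ = 1030 · 0.4871 · 0.0567 / 0.00108 = 2.634e+04.
Re > 4000 → turbulent. Relative roughness ε/D = 5.7e-05/0.0567 = 0.00101. Swamee-Jain: f = 0.25/(log₁₀[0.00101/3.7 + 5.74/2.634e+04^0.9])² = 0.25/(log₁₀[0.000272 + 0.000603])² = 0.25/(-3.058)² = 0.02673.
Darcy-Weisbach: ΔP = f(L/D)(ρV²/2) = 0.02673·(730/0.0567)·(1030·0.4871²/2) = 0.02673·1.287e+04·122.2 = 4.206e+04 Pa.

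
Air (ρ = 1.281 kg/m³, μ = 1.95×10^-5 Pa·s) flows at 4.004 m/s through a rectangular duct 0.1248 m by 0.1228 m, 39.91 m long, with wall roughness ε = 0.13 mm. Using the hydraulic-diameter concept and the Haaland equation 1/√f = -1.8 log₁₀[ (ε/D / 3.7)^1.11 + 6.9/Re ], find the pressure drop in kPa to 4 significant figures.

ΔP ≈ 0.08414 kPa

Hydraulic diameter D_h = 4A/P = 4·(0.1248·0.1228)/(2·(0.1248+0.1228)) = 0.0613/0.4952 = 0.1238 m.
Re = ρVD_h/μ = 1.281·4.004·0.1238/1.95e-05 = 3.256e+04.
ε/D_h = 0.00013/0.1238 = 0.00105; Haaland gives 1/√f = -1.8 log₁₀[0.000116+0.000212] = 6.273, so f = 0.02542.
ΔP = f(L/D_h)(ρV²/2) = 0.02542·39.91/0.1238·10.27 = 84.14 Pa.
ΔP = 0.08414 kPa.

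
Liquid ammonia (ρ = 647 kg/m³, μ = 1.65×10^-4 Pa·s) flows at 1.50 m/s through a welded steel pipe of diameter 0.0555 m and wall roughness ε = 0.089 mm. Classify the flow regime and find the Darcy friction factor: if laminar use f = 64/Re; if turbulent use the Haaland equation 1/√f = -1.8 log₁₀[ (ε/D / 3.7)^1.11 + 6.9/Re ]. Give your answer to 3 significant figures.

f ≈ 0.0227

Re = ρVD/μ = 647·1.5·0.0555/0.000165 = 3.264e+05.
Re > 4000 → turbulent. ε/D = 8.9e-05/0.0555 = 0.0016; Haaland: 1/√f = -1.8 log₁₀[0.000185 + 2.11e-05] = 6.635, so f = 0.02272.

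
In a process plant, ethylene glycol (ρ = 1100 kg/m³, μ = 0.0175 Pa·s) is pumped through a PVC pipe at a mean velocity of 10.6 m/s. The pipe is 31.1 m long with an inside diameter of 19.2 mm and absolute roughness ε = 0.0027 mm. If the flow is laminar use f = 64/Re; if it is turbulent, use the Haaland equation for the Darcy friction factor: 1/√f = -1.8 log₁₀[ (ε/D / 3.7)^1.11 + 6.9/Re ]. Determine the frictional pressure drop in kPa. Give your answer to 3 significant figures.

ΔP ≈ 2910 kPa

Reynolds number Re = ρVD/μ = 1100 · 10.6 · 0.0192 / 0.0175 = 1.279e+04.
Re > 4000 → turbulent. Relative roughness ε/D = 2.7e-06/0.0192 = 0.000141. Haaland: 1/√f = -1.8 log₁₀[(0.000141/3.7)^1.11 + 6.9/1.279e+04] = -1.8 log₁₀[1.24e-05 + 0.000539] = 5.865, so f = 0.02907.
Darcy-Weisbach: ΔP = f(L/D)(ρV²/2) = 0.02907·(31.1/0.0192)·(1100·10.6²/2) = 0.02907·1620·6.18e+04 = 2.91e+06 Pa.
ΔP = 2.91e+06 Pa = 2910 kPa.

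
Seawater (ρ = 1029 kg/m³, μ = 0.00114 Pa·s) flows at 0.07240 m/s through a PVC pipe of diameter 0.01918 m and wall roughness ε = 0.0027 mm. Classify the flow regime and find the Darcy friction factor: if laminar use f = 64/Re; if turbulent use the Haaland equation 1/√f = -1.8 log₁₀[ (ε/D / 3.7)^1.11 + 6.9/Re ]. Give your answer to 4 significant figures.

Re = ρVD/μ = 1029·0.0724·0.01918/0.00114 = 1253.
Re < 2300 → laminar, so f = 64/Re = 0.05106 (roughness is irrelevant in laminar flow).

f ≈ 0.05106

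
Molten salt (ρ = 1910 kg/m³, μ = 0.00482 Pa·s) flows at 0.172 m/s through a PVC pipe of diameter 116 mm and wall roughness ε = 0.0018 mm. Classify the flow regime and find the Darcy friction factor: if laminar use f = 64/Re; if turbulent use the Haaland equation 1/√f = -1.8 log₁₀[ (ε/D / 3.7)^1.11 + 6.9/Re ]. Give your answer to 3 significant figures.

f ≈ 0.0330

Re = ρVD/μ = 1910·0.172·0.116/0.00482 = 7906.
Re > 4000 → turbulent. ε/D = 1.8e-06/0.116 = 1.55e-05; Haaland: 1/√f = -1.8 log₁₀[1.07e-06 + 0.000873] = 5.505, so f = 0.03299.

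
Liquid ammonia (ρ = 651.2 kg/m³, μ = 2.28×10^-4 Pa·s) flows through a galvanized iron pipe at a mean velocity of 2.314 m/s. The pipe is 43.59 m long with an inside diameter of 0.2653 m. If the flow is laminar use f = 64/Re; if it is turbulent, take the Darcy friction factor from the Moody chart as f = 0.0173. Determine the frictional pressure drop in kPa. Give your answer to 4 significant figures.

ΔP ≈ 4.956 kPa

Reynolds number Re = ρVD/μ = 651.2 · 2.314 · 0.2653 / 0.000228 = 1.753e+06.
Re > 4000 → turbulent; use the Moody-chart value f = 0.0173.
Darcy-Weisbach: ΔP = f(L/D)(ρV²/2) = 0.0173·(43.59/0.2653)·(651.2·2.314²/2) = 0.0173·164.3·1743 = 4956 Pa.
ΔP = 4956 Pa = 4.956 kPa.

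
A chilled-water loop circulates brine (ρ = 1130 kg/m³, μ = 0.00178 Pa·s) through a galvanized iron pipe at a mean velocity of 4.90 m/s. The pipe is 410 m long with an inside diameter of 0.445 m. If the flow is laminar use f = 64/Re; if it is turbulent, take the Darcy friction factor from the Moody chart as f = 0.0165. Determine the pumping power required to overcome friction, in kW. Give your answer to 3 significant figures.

Reynolds number Re = ρVD/μ = 1130 · 4.9 · 0.445 / 0.00178 = 1.384e+06.
Re > 4000 → turbulent; use the Moody-chart value f = 0.0165.
Darcy-Weisbach: ΔP = f(L/D)(ρV²/2) = 0.0165·(410/0.445)·(1130·4.9²/2) = 0.0165·921.3·1.357e+04 = 2.062e+05 Pa.
Q = V·A = 4.9·0.1555 = 0.7621 m³/s.
Pumping power P = QΔP = 0.7621·2.062e+05 = 157200 W = 157 kW.

P ≈ 157 kW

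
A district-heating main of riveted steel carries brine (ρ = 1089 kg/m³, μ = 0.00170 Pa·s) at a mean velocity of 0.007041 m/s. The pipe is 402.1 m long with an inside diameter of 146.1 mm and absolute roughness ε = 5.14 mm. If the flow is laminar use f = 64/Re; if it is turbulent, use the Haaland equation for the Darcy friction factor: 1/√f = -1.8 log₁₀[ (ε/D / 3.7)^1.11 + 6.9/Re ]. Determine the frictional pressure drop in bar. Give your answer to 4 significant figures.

Reynolds number Re = ρVD/μ = 1089 · 0.007041 · 0.1461 / 0.0017 = 659.
Re < 2300 → laminar flow, so f = 64/Re = 64/659 = 0.09712 (the turbulent correlation is not needed).
Darcy-Weisbach: ΔP = f(L/D)(ρV²/2) = 0.09712·(402.1/0.1461)·(1089·0.007041²/2) = 0.09712·2752·0.02699 = 7.216 Pa.
ΔP = 7.216 Pa = 7.216×10^-5 bar.

ΔP ≈ 7.216×10^-5 bar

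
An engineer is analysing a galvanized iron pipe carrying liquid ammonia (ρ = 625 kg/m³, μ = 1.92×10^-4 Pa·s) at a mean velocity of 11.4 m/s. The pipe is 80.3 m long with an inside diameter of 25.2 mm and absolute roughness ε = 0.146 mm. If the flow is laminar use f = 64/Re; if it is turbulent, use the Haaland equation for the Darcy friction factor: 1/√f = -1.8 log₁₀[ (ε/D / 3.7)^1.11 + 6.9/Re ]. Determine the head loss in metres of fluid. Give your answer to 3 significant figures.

h_f ≈ 674 m

Reynolds number Re = ρVD/μ = 625 · 11.4 · 0.0252 / 0.000192 = 9.352e+05.
Re > 4000 → turbulent. Relative roughness ε/D = 0.000146/0.0252 = 0.00579. Haaland: 1/√f = -1.8 log₁₀[(0.00579/3.7)^1.11 + 6.9/9.352e+05] = -1.8 log₁₀[0.000769 + 7.38e-06] = 5.597, so f = 0.03192.
Darcy-Weisbach: ΔP = f(L/D)(ρV²/2) = 0.03192·(80.3/0.0252)·(625·11.4²/2) = 0.03192·3187·4.061e+04 = 4.13e+06 Pa.
Head loss h_f = ΔP/(ρg) = 4.13e+06/(625·9.81) = 674 m.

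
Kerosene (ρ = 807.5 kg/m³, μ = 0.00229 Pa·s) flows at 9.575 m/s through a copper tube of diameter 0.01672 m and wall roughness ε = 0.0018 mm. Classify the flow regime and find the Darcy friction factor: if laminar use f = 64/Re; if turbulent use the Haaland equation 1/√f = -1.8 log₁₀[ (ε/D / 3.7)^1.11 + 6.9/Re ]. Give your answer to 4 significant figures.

Re = ρVD/μ = 807.5·9.575·0.01672/0.00229 = 5.645e+04.
Re > 4000 → turbulent. ε/D = 1.8e-06/0.01672 = 0.000108; Haaland: 1/√f = -1.8 log₁₀[9.22e-06 + 0.000122] = 6.986, so f = 0.02049.

f ≈ 0.02049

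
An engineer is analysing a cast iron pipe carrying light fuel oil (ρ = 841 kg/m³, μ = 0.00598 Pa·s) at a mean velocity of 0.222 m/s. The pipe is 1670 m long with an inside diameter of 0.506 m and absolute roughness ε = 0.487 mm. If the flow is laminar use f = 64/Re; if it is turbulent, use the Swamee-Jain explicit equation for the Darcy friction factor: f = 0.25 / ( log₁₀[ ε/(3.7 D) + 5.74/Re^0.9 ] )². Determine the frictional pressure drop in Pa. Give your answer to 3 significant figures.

Reynolds number Re = ρVD/μ = 841 · 0.222 · 0.506 / 0.00598 = 1.58e+04.
Re > 4000 → turbulent. Relative roughness ε/D = 0.000487/0.506 = 0.000962. Swamee-Jain: f = 0.25/(log₁₀[0.000962/3.7 + 5.74/1.58e+04^0.9])² = 0.25/(log₁₀[0.00026 + 0.000955])² = 0.25/(-2.915)² = 0.02942.
Darcy-Weisbach: ΔP = f(L/D)(ρV²/2) = 0.02942·(1670/0.506)·(841·0.222²/2) = 0.02942·3300·20.72 = 2012 Pa.

ΔP ≈ 2010 Pa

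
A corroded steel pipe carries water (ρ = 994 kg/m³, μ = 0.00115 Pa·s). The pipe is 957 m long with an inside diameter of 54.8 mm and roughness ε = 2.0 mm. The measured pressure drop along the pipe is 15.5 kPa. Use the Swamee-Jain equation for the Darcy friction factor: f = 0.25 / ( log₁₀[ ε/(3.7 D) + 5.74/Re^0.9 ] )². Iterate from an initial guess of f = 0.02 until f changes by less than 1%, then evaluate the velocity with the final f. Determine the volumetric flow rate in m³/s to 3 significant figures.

Rearranging Darcy-Weisbach: V = √(2·ΔP·D/(f·L·ρ)). With ε/D = 0.002/0.0548 = 0.0365, iterate starting from f = 0.02:
  f = 0.02 → V = √(2·1.55e+04·0.0548/(0.02·957·994)) = 0.2988 m/s; Re = ρVD/μ = 1.415e+04; f → 0.06496
  f = 0.06496 → V = 0.1658 m/s; Re = 7854; f → 0.06688
  f = 0.06688 → V = 0.1634 m/s; Re = 7740; f → 0.06694
Converged (Δf/f < 1%). With the final f = 0.06694: V = √(2·1.55e+04·0.0548/(0.06694·957·994)) = 0.1633 m/s.
Q = V·A = 0.1633·(π/4·0.0548²) = 0.0003852 m³/s = 3.85×10^-4 m³/s.

Q ≈ 3.85×10^-4 m³/s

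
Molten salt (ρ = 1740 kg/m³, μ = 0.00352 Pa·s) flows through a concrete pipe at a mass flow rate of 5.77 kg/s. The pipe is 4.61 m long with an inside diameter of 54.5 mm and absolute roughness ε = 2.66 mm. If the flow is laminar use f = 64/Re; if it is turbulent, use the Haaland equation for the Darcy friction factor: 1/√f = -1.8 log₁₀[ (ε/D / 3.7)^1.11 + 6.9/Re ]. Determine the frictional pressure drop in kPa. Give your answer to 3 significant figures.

ΔP ≈ 10.6 kPa

A = πD²/4 = π(0.0545)²/4 = 0.002333 m²; mean velocity V = ṁ/(ρA) = 5.77/(1740 · 0.002333) = 1.421 m/s.
Reynolds number Re = ρVD/μ = 1740 · 1.421 · 0.0545 / 0.00352 = 3.83e+04.
Re > 4000 → turbulent. Relative roughness ε/D = 0.00266/0.0545 = 0.0488. Haaland: 1/√f = -1.8 log₁₀[(0.0488/3.7)^1.11 + 6.9/3.83e+04] = -1.8 log₁₀[0.00819 + 0.00018] = 3.739, so f = 0.07154.
Darcy-Weisbach: ΔP = f(L/D)(ρV²/2) = 0.07154·(4.61/0.0545)·(1740·1.421²/2) = 0.07154·84.59·1758 = 1.064e+04 Pa.
ΔP = 1.064e+04 Pa = 10.6 kPa.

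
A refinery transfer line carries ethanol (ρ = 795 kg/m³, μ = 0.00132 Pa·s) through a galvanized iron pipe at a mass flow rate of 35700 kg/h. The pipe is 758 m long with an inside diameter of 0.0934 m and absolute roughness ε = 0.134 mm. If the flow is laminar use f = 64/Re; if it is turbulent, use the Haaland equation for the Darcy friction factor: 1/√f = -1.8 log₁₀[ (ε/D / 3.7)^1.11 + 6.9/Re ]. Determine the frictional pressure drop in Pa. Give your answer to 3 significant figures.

ΔP ≈ 250000 Pa

ṁ = 35700 kg/h = 35700/3600 = 9.917 kg/s.
A = πD²/4 = π(0.0934)²/4 = 0.006851 m²; mean velocity V = ṁ/(ρA) = 9.917/(795 · 0.006851) = 1.821 m/s.
Reynolds number Re = ρVD/μ = 795 · 1.821 · 0.0934 / 0.00132 = 1.024e+05.
Re > 4000 → turbulent. Relative roughness ε/D = 0.000134/0.0934 = 0.00143. Haaland: 1/√f = -1.8 log₁₀[(0.00143/3.7)^1.11 + 6.9/1.024e+05] = -1.8 log₁₀[0.000163 + 6.74e-05] = 6.546, so f = 0.02334.
Darcy-Weisbach: ΔP = f(L/D)(ρV²/2) = 0.02334·(758/0.0934)·(795·1.821²/2) = 0.02334·8116·1318 = 2.495e+05 Pa.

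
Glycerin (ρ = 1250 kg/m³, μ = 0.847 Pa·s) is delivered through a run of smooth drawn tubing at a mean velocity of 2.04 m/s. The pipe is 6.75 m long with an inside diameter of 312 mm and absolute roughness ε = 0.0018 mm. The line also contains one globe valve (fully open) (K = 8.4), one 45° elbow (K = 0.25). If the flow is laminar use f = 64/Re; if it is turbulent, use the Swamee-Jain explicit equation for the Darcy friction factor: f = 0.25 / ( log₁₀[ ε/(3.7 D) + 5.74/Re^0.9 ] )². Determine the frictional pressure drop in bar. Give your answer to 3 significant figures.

Reynolds number Re = ρVD/μ = 1250 · 2.04 · 0.312 / 0.847 = 939.3.
Re < 2300 → laminar flow, so f = 64/Re = 64/939.3 = 0.06813 (the turbulent correlation is not needed).
Total minor-loss coefficient ΣK = 1·8.4 + 1·0.25 = 8.65.
ΔP = [f·L/D + ΣK]·(ρV²/2) = [0.06813·6.75/0.312 + 8.65]·(1250·2.04²/2) = [1.474 + 8.65]·2601 = 2.633e+04 Pa.
ΔP = 2.633e+04 Pa = 0.263 bar.

ΔP ≈ 0.263 bar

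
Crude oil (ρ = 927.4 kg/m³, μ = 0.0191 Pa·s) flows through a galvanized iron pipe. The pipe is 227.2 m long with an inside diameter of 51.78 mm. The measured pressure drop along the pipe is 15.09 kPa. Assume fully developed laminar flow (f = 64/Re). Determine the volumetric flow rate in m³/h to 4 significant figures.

For laminar flow, f = 64/Re with Re = ρVD/μ, so Darcy-Weisbach reduces to ΔP = 32μLV/D². Solving for V: V = ΔP·D²/(32μL) = 1.509e+04·(0.05178)²/(32·0.0191·227.2) = 0.2914 m/s.
Check: Re = ρVD/μ = 927.4·0.2914·0.05178/0.0191 = 732.5 < 2300, so the laminar assumption holds.
Q = V·A = 0.2914·(π/4·0.05178²) = 0.0006135 m³/s = 2.209 m³/h.

Q ≈ 2.209 m³/h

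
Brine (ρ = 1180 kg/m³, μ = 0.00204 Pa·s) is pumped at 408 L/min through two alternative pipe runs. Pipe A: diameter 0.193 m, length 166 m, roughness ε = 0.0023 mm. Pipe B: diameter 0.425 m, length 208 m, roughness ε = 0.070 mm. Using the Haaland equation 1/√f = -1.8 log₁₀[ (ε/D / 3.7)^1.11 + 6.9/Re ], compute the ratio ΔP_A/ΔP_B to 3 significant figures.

Pipe A: V = Q/A = 0.0068/0.02926 = 0.2324 m/s; Re = 2.595e+04; ε/D = 1.19e-05; Haaland → f = 0.02416; ΔP_A = f(L/D)(ρV²/2) = 662.5 Pa.
Pipe B: V = Q/A = 0.0068/0.1419 = 0.04793 m/s; Re = 1.178e+04; ε/D = 0.000165; Haaland → f = 0.02974; ΔP_B = f(L/D)(ρV²/2) = 19.73 Pa.
ΔP_A/ΔP_B = 662.5/19.73 = 33.6.

ΔP_A/ΔP_B ≈ 33.6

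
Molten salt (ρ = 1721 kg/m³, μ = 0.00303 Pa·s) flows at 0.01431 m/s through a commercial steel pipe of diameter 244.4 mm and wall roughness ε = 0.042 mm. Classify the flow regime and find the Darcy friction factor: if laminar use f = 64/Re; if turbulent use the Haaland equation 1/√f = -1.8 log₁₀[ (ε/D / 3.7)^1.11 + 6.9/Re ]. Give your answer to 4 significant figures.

Re = ρVD/μ = 1721·0.01431·0.2444/0.00303 = 1986.
Re < 2300 → laminar, so f = 64/Re = 0.03222 (roughness is irrelevant in laminar flow).

f ≈ 0.03222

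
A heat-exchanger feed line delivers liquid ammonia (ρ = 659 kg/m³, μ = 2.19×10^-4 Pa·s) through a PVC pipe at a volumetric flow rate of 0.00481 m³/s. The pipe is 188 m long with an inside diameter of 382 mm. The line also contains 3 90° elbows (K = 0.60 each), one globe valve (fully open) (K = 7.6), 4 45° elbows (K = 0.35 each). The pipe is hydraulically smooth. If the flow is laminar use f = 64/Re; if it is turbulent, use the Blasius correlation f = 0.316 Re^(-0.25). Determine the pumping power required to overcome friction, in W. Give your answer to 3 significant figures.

Cross-sectional area A = πD²/4 = π(0.382)²/4 = 0.1146 m²; mean velocity V = Q/A = 0.00481/0.1146 = 0.04197 m/s.
Reynolds number Re = ρVD/μ = 659 · 0.04197 · 0.382 / 0.000219 = 4.824e+04.
Re > 4000 → turbulent. Smooth-pipe (Blasius): f = 0.316 Re^(-0.25) = 0.316/(4.824e+04)^0.25 = 0.02132.
Total minor-loss coefficient ΣK = 3·0.6 + 1·7.6 + 4·0.35 = 10.8.
ΔP = [f·L/D + ΣK]·(ρV²/2) = [0.02132·188/0.382 + 10.8]·(659·0.04197²/2) = [10.49 + 10.8]·0.5804 = 12.36 Pa.
Pumping power P = QΔP = 0.00481·12.36 = 0.05944 W = 0.0594 W.

P ≈ 0.0594 W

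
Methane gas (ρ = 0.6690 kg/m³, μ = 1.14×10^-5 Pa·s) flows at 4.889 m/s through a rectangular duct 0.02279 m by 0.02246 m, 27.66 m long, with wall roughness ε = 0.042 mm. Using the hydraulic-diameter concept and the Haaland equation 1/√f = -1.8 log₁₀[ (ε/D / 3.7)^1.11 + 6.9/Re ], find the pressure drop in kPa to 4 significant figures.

ΔP ≈ 0.3606 kPa

Hydraulic diameter D_h = 4A/P = 4·(0.02279·0.02246)/(2·(0.02279+0.02246)) = 0.002047/0.0905 = 0.02262 m.
Re = ρVD_h/μ = 0.669·4.889·0.02262/1.14e-05 = 6491.
ε/D_h = 4.2e-05/0.02262 = 0.00186; Haaland gives 1/√f = -1.8 log₁₀[0.000218+0.00106] = 5.207, so f = 0.03689.
ΔP = f(L/D_h)(ρV²/2) = 0.03689·27.66/0.02262·7.995 = 360.6 Pa.
ΔP = 0.3606 kPa.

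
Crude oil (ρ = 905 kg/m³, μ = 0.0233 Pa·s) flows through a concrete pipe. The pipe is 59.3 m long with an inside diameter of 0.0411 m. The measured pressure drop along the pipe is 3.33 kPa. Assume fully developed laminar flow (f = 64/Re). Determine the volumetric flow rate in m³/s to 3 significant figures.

Q ≈ 1.69×10^-4 m³/s

For laminar flow, f = 64/Re with Re = ρVD/μ, so Darcy-Weisbach reduces to ΔP = 32μLV/D². Solving for V: V = ΔP·D²/(32μL) = 3330·(0.0411)²/(32·0.0233·59.3) = 0.1272 m/s.
Check: Re = ρVD/μ = 905·0.1272·0.0411/0.0233 = 203.1 < 2300, so the laminar assumption holds.
Q = V·A = 0.1272·(π/4·0.0411²) = 0.0001688 m³/s = 1.69×10^-4 m³/s.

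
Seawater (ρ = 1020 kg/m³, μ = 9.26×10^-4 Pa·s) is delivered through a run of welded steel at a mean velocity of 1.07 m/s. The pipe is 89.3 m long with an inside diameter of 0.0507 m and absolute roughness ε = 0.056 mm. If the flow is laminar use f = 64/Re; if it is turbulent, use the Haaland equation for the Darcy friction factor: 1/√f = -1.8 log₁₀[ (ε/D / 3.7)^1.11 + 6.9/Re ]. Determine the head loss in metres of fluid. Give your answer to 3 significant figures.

Reynolds number Re = ρVD/μ = 1020 · 1.07 · 0.0507 / 0.000926 = 5.976e+04.
Re > 4000 → turbulent. Relative roughness ε/D = 5.6e-05/0.0507 = 0.0011. Haaland: 1/√f = -1.8 log₁₀[(0.0011/3.7)^1.11 + 6.9/5.976e+04] = -1.8 log₁₀[0.000122 + 0.000115] = 6.523, so f = 0.0235.
Darcy-Weisbach: ΔP = f(L/D)(ρV²/2) = 0.0235·(89.3/0.0507)·(1020·1.07²/2) = 0.0235·1761·583.9 = 2.417e+04 Pa.
Head loss h_f = ΔP/(ρg) = 2.417e+04/(1020·9.81) = 2.42 m.

h_f ≈ 2.42 m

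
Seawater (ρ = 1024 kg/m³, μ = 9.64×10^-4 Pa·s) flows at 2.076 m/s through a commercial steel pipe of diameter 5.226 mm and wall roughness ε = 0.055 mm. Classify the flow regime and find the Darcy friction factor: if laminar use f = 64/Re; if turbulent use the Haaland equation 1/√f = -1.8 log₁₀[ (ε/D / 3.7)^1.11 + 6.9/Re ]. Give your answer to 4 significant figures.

Re = ρVD/μ = 1024·2.076·0.005226/0.000964 = 1.152e+04.
Re > 4000 → turbulent. ε/D = 5.5e-05/0.005226 = 0.0105; Haaland: 1/√f = -1.8 log₁₀[0.00149 + 0.000599] = 4.823, so f = 0.04299.

f ≈ 0.04299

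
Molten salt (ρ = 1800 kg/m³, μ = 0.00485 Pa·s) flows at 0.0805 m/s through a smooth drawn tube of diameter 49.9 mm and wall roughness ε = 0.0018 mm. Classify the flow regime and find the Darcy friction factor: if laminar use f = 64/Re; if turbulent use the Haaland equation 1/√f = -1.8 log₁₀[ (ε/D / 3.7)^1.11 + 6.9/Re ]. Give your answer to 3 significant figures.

Re = ρVD/μ = 1800·0.0805·0.0499/0.00485 = 1491.
Re < 2300 → laminar, so f = 64/Re = 0.04293 (roughness is irrelevant in laminar flow).

f ≈ 0.0429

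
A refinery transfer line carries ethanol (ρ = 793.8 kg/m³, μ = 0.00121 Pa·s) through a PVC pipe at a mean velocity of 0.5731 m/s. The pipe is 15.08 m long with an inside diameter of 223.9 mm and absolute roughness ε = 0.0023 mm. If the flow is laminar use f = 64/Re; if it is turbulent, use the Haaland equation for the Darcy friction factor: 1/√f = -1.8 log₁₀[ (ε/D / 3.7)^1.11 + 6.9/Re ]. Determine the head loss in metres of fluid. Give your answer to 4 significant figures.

h_f ≈ 0.02088 m

Reynolds number Re = ρVD/μ = 793.8 · 0.5731 · 0.2239 / 0.00121 = 8.418e+04.
Re > 4000 → turbulent. Relative roughness ε/D = 2.3e-06/0.2239 = 1.03e-05. Haaland: 1/√f = -1.8 log₁₀[(1.03e-05/3.7)^1.11 + 6.9/8.418e+04] = -1.8 log₁₀[6.8e-07 + 8.2e-05] = 7.349, so f = 0.01852.
Darcy-Weisbach: ΔP = f(L/D)(ρV²/2) = 0.01852·(15.08/0.2239)·(793.8·0.5731²/2) = 0.01852·67.35·130.4 = 162.6 Pa.
Head loss h_f = ΔP/(ρg) = 162.6/(793.8·9.81) = 0.02088 m.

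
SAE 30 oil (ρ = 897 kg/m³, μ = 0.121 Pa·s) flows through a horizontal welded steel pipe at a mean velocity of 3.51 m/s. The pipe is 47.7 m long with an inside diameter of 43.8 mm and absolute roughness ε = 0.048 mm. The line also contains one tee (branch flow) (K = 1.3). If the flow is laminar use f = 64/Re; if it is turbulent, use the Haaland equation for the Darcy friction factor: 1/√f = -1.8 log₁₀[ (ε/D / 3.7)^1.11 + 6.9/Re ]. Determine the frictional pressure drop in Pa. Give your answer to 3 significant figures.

ΔP ≈ 345000 Pa

Reynolds number Re = ρVD/μ = 897 · 3.51 · 0.0438 / 0.121 = 1140.
Re < 2300 → laminar flow, so f = 64/Re = 64/1140 = 0.05616 (the turbulent correlation is not needed).
Total minor-loss coefficient ΣK = 1·1.3 = 1.3.
ΔP = [f·L/D + ΣK]·(ρV²/2) = [0.05616·47.7/0.0438 + 1.3]·(897·3.51²/2) = [61.16 + 1.3]·5526 = 3.451e+05 Pa.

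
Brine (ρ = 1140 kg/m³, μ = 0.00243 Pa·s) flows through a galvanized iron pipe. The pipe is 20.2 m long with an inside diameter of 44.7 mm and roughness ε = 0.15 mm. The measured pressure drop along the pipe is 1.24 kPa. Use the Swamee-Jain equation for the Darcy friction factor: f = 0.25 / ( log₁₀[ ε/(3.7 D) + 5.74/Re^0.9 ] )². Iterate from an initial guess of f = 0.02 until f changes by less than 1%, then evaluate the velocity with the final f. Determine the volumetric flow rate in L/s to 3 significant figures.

Q ≈ 0.556 L/s

Rearranging Darcy-Weisbach: V = √(2·ΔP·D/(f·L·ρ)). With ε/D = 0.00015/0.0447 = 0.00336, iterate starting from f = 0.02:
  f = 0.02 → V = √(2·1240·0.0447/(0.02·20.2·1140)) = 0.4906 m/s; Re = ρVD/μ = 1.029e+04; f → 0.03598
  f = 0.03598 → V = 0.3658 m/s; Re = 7671; f → 0.03807
  f = 0.03807 → V = 0.3556 m/s; Re = 7457; f → 0.03829
Converged (Δf/f < 1%). With the final f = 0.03829: V = √(2·1240·0.0447/(0.03829·20.2·1140)) = 0.3546 m/s.
Q = V·A = 0.3546·(π/4·0.0447²) = 0.0005564 m³/s = 0.556 L/s.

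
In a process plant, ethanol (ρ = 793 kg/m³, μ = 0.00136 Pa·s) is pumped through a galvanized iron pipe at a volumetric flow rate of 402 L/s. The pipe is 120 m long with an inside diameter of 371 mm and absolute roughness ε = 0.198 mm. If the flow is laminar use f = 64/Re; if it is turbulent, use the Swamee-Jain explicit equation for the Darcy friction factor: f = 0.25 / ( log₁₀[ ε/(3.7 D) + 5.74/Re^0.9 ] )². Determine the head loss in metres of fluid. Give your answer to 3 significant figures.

Q = 402 L/s = 402/1000 = 0.402 m³/s.
Cross-sectional area A = πD²/4 = π(0.371)²/4 = 0.1081 m²; mean velocity V = Q/A = 0.402/0.1081 = 3.719 m/s.
Reynolds number Re = ρVD/μ = 793 · 3.719 · 0.371 / 0.00136 = 8.044e+05.
Re > 4000 → turbulent. Relative roughness ε/D = 0.000198/0.371 = 0.000534. Swamee-Jain: f = 0.25/(log₁₀[0.000534/3.7 + 5.74/8.044e+05^0.9])² = 0.25/(log₁₀[0.000144 + 2.78e-05])² = 0.25/(-3.764)² = 0.01764.
Darcy-Weisbach: ΔP = f(L/D)(ρV²/2) = 0.01764·(120/0.371)·(793·3.719²/2) = 0.01764·323.5·5483 = 3.129e+04 Pa.
Head loss h_f = ΔP/(ρg) = 3.129e+04/(793·9.81) = 4.02 m.

h_f ≈ 4.02 m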